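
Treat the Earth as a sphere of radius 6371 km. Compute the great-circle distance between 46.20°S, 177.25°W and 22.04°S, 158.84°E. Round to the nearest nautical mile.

Δλ = 158.84 − -177.25 = 336.09°; wrapped into (−180°, 180°]: -23.91°.
Δφ = -22.04 − -46.20 = 24.16°.
a = sin²(Δφ/2) + cos φ₁ · cos φ₂ · sin²(Δλ/2) = 0.071325.
c = 2·atan2(√a, √(1−a)) = 0.54070 rad → d = 6371·c ≈ 3444.79 km ≈ 1860.04 nmi.

1860 nmi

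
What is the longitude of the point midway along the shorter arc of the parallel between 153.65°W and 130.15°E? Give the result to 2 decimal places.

168.25°E

Signed shortest Δλ from -153.65° to +130.15° is -76.20°.
Midpoint longitude = -153.65° + (-76.20°)/2 = -153.65° − 38.10° = -191.75°.
Normalise into (−180°, 180°]: +168.25°.
(The naïve average (-153.65 + +130.15)/2 = -11.75° is on the wrong side of the globe.)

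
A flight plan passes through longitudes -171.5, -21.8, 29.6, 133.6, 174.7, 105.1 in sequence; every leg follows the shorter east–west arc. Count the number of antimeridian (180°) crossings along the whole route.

Leg 1: -171.5° → -21.8°, shortest Δλ = 149.7° (east) — does not cross 180°.
Leg 2: -21.8° → +29.6°, shortest Δλ = 51.4° (east) — does not cross 180°.
Leg 3: +29.6° → +133.6°, shortest Δλ = 104.0° (east) — does not cross 180°.
Leg 4: +133.6° → +174.7°, shortest Δλ = 41.1° (east) — does not cross 180°.
Leg 5: +174.7° → +105.1°, shortest Δλ = -69.6° (west) — does not cross 180°.
Total crossings: 0.

0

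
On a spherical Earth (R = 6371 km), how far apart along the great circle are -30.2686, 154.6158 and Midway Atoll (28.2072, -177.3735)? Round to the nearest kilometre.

Δλ = -177.3735 − 154.6158 = -331.9893°; wrapped into (−180°, 180°]: 28.0107°.
Δφ = 28.2072 − -30.2686 = 58.4758°.
a = sin²(Δφ/2) + cos φ₁ · cos φ₂ · sin²(Δλ/2) = 0.283149.
c = 2·atan2(√a, √(1−a)) = 1.12220 rad → d = 6371·c ≈ 7149.53 km.

7150 km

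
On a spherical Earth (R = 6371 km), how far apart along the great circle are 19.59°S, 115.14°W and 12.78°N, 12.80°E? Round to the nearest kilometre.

14424 km

Δλ = 12.80 − -115.14 = 127.94°.
Δφ = 12.78 − -19.59 = 32.37°.
a = sin²(Δφ/2) + cos φ₁ · cos φ₂ · sin²(Δλ/2) = 0.819533.
c = 2·atan2(√a, √(1−a)) = 2.26408 rad → d = 6371·c ≈ 14424.44 km.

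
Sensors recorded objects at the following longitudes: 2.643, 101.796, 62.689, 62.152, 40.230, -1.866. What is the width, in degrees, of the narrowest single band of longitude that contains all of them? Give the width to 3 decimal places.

103.662°

Sort the longitudes: -1.866°, +2.643°, +40.230°, +62.152°, +62.689°, +101.796°.
Eastward gaps between consecutive values (wrapping around): 4.509°, 37.587°, 21.922°, 0.537°, 39.107°, 256.338°.
Largest gap = 256.338° ⇒ minimal covering band is its complement: 360° − 256.338° = 103.662°.
Band runs from -1.866° eastward to +101.796°.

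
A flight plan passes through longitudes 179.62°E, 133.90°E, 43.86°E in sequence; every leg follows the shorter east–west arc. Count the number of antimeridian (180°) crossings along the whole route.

0

Leg 1: +179.62° → +133.90°, shortest Δλ = -45.72° (west) — does not cross 180°.
Leg 2: +133.90° → +43.86°, shortest Δλ = -90.04° (west) — does not cross 180°.
Total crossings: 0.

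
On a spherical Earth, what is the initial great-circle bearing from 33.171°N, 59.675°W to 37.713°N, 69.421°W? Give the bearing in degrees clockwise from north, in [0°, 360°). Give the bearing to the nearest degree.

Δλ = -69.421 − -59.675 = -9.746°.
θ = atan2( sin Δλ · cos φ₂ , cos φ₁ · sin φ₂ − sin φ₁ · cos φ₂ · cos Δλ )
  = atan2(-0.13392, 0.08544) = -57.463° → normalised to [0°, 360°): 302.537°.

303°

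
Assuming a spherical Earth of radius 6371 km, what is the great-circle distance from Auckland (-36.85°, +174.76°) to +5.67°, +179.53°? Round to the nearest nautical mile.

2567 nmi

Δλ = 179.53 − 174.76 = 4.77°.
Δφ = 5.67 − -36.85 = 42.52°.
a = sin²(Δφ/2) + cos φ₁ · cos φ₂ · sin²(Δλ/2) = 0.132858.
c = 2·atan2(√a, √(1−a)) = 0.74619 rad → d = 6371·c ≈ 4753.95 km ≈ 2566.93 nmi.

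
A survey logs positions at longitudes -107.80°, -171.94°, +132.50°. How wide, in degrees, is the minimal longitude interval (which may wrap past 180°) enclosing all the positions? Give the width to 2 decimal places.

Sort the longitudes: -171.94°, -107.80°, +132.50°.
Eastward gaps between consecutive values (wrapping around): 64.14°, 240.30°, 55.56°.
Largest gap = 240.30° ⇒ minimal covering band is its complement: 360° − 240.30° = 119.70°.
Band runs from +132.50° eastward to -107.80°, crossing the antimeridian.

119.70°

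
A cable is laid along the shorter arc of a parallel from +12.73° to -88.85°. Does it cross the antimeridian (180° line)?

Signed shortest Δλ = ((-88.85 − 12.73 + 180) mod 360) − 180 = -101.58°.
Going west by 101.58° from +12.73° reaches -88.85° without touching 180°.

No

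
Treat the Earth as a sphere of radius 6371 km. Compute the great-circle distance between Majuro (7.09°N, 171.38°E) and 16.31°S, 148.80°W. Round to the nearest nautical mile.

2751 nmi

Δλ = -148.80 − 171.38 = -320.18°; wrapped into (−180°, 180°]: 39.82°.
Δφ = -16.31 − 7.09 = -23.40°.
a = sin²(Δφ/2) + cos φ₁ · cos φ₂ · sin²(Δλ/2) = 0.151575.
c = 2·atan2(√a, √(1−a)) = 0.79980 rad → d = 6371·c ≈ 5095.52 km ≈ 2751.36 nmi.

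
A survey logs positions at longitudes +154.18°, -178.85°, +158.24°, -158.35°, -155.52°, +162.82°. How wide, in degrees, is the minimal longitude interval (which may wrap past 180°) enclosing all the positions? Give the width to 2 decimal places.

50.30°

Sort the longitudes: -178.85°, -158.35°, -155.52°, +154.18°, +158.24°, +162.82°.
Eastward gaps between consecutive values (wrapping around): 20.50°, 2.83°, 309.70°, 4.06°, 4.58°, 18.33°.
Largest gap = 309.70° ⇒ minimal covering band is its complement: 360° − 309.70° = 50.30°.
Band runs from +154.18° eastward to -155.52°, crossing the antimeridian.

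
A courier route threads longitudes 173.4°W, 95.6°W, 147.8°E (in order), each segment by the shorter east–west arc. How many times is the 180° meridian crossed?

1

Leg 1: -173.4° → -95.6°, shortest Δλ = 77.8° (east) — does not cross 180°.
Leg 2: -95.6° → +147.8°, shortest Δλ = -116.6° (west) — crosses 180°.
Total crossings: 1.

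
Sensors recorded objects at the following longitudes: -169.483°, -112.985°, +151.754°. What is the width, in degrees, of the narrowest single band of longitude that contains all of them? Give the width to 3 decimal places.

Sort the longitudes: -169.483°, -112.985°, +151.754°.
Eastward gaps between consecutive values (wrapping around): 56.498°, 264.739°, 38.763°.
Largest gap = 264.739° ⇒ minimal covering band is its complement: 360° − 264.739° = 95.261°.
Band runs from +151.754° eastward to -112.985°, crossing the antimeridian.

95.261°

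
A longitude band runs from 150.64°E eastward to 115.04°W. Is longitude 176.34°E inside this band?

Band width going east from +150.64° to -115.04°: ((-115.04 − 150.64) mod 360) = 94.32°.
Offset of +176.34° east of the west edge: ((176.34 − 150.64) mod 360) = 25.70°.
25.70° ≤ 94.32° ⇒ inside.

Yes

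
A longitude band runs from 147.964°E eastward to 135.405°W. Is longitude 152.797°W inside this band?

Yes

Band width going east from +147.964° to -135.405°: ((-135.405 − 147.964) mod 360) = 76.631°.
Offset of -152.797° east of the west edge: ((-152.797 − 147.964) mod 360) = 59.239°.
59.239° ≤ 76.631° ⇒ inside.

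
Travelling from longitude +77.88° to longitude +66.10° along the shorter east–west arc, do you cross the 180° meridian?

Signed shortest Δλ = ((66.10 − 77.88 + 180) mod 360) − 180 = -11.78°.
Going west by 11.78° from +77.88° reaches +66.10° without touching 180°.

No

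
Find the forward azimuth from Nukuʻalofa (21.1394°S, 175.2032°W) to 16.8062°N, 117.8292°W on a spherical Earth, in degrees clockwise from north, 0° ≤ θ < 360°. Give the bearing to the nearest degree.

Δλ = -117.8292 − -175.2032 = 57.3740°.
θ = atan2( sin Δλ · cos φ₂ , cos φ₁ · sin φ₂ − sin φ₁ · cos φ₂ · cos Δλ )
  = atan2(0.80624, 0.45581) = 60.518° → normalised to [0°, 360°): 60.518°.

61°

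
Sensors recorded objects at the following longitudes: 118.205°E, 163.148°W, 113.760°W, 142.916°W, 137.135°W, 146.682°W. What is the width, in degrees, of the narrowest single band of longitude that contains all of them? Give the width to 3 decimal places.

128.035°

Sort the longitudes: -163.148°, -146.682°, -142.916°, -137.135°, -113.760°, +118.205°.
Eastward gaps between consecutive values (wrapping around): 16.466°, 3.766°, 5.781°, 23.375°, 231.965°, 78.647°.
Largest gap = 231.965° ⇒ minimal covering band is its complement: 360° − 231.965° = 128.035°.
Band runs from +118.205° eastward to -113.760°, crossing the antimeridian.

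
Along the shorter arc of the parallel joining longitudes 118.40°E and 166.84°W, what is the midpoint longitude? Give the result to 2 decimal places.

Signed shortest Δλ from +118.40° to -166.84° is +74.76°.
Midpoint longitude = +118.40° + (+74.76°)/2 = +118.40° + 37.38° = +155.78°.
(The naïve average (+118.40 + -166.84)/2 = -24.22° is on the wrong side of the globe.)

155.78°E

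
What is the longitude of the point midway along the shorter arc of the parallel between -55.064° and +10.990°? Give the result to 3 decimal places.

-22.037°

Signed shortest Δλ from -55.064° to +10.990° is +66.054°.
Midpoint longitude = -55.064° + (+66.054°)/2 = -55.064° + 33.027° = -22.037°.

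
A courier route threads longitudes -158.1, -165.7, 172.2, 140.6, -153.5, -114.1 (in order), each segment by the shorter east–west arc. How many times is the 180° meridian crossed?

Leg 1: -158.1° → -165.7°, shortest Δλ = -7.6° (west) — does not cross 180°.
Leg 2: -165.7° → +172.2°, shortest Δλ = -22.1° (west) — crosses 180°.
Leg 3: +172.2° → +140.6°, shortest Δλ = -31.6° (west) — does not cross 180°.
Leg 4: +140.6° → -153.5°, shortest Δλ = 65.9° (east) — crosses 180°.
Leg 5: -153.5° → -114.1°, shortest Δλ = 39.4° (east) — does not cross 180°.
Total crossings: 2.

2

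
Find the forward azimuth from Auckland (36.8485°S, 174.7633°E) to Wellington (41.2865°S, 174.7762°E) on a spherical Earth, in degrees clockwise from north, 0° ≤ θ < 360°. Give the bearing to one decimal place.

Δλ = 174.7762 − 174.7633 = 0.0129°.
θ = atan2( sin Δλ · cos φ₂ , cos φ₁ · sin φ₂ − sin φ₁ · cos φ₂ · cos Δλ )
  = atan2(0.00017, -0.07738) = 179.875° → normalised to [0°, 360°): 179.875°.

179.9°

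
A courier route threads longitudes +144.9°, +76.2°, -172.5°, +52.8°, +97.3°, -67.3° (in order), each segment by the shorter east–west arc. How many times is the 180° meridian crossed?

2

Leg 1: +144.9° → +76.2°, shortest Δλ = -68.7° (west) — does not cross 180°.
Leg 2: +76.2° → -172.5°, shortest Δλ = 111.3° (east) — crosses 180°.
Leg 3: -172.5° → +52.8°, shortest Δλ = -134.7° (west) — crosses 180°.
Leg 4: +52.8° → +97.3°, shortest Δλ = 44.5° (east) — does not cross 180°.
Leg 5: +97.3° → -67.3°, shortest Δλ = -164.6° (west) — does not cross 180°.
Total crossings: 2.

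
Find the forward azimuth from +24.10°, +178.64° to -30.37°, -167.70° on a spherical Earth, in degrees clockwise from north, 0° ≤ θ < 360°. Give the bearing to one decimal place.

Δλ = -167.70 − 178.64 = -346.34°; wrapped into (−180°, 180°]: 13.66°.
θ = atan2( sin Δλ · cos φ₂ , cos φ₁ · sin φ₂ − sin φ₁ · cos φ₂ · cos Δλ )
  = atan2(0.20375, -0.80385) = 165.777° → normalised to [0°, 360°): 165.777°.

165.8°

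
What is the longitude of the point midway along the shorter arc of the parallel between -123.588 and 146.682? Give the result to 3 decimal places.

-168.453°

Signed shortest Δλ from -123.588° to +146.682° is -89.730°.
Midpoint longitude = -123.588° + (-89.730°)/2 = -123.588° − 44.865° = -168.453°.
(The naïve average (-123.588 + +146.682)/2 = 11.547° is on the wrong side of the globe.)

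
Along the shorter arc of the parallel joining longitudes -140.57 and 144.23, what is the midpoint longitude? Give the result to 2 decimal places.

-178.17°

Signed shortest Δλ from -140.57° to +144.23° is -75.20°.
Midpoint longitude = -140.57° + (-75.20°)/2 = -140.57° − 37.60° = -178.17°.
(The naïve average (-140.57 + +144.23)/2 = 1.83° is on the wrong side of the globe.)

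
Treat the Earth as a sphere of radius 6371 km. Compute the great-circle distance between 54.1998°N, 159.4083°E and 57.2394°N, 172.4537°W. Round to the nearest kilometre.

1781 km

Δλ = -172.4537 − 159.4083 = -331.8620°; wrapped into (−180°, 180°]: 28.1380°.
Δφ = 57.2394 − 54.1998 = 3.0396°.
a = sin²(Δφ/2) + cos φ₁ · cos φ₂ · sin²(Δλ/2) = 0.019409.
c = 2·atan2(√a, √(1−a)) = 0.27954 rad → d = 6371·c ≈ 1780.94 km.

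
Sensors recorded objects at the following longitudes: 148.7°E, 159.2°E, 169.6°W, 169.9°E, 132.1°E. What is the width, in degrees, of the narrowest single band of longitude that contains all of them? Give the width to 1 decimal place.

Sort the longitudes: -169.6°, +132.1°, +148.7°, +159.2°, +169.9°.
Eastward gaps between consecutive values (wrapping around): 301.7°, 16.6°, 10.5°, 10.7°, 20.5°.
Largest gap = 301.7° ⇒ minimal covering band is its complement: 360° − 301.7° = 58.3°.
Band runs from +132.1° eastward to -169.6°, crossing the antimeridian.

58.3°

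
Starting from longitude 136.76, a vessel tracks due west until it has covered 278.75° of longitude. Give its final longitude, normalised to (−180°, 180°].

Start at +136.76°; shift −278.75° → -141.99°.
-141.99° already lies in (−180°, 180°].

-141.99°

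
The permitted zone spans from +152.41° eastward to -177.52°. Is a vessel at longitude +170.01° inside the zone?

Yes

Band width going east from +152.41° to -177.52°: ((-177.52 − 152.41) mod 360) = 30.07°.
Offset of +170.01° east of the west edge: ((170.01 − 152.41) mod 360) = 17.60°.
17.60° ≤ 30.07° ⇒ inside.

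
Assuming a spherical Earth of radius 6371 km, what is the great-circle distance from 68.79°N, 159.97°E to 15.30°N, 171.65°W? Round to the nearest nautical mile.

3388 nmi

Δλ = -171.65 − 159.97 = -331.62°; wrapped into (−180°, 180°]: 28.38°.
Δφ = 15.30 − 68.79 = -53.49°.
a = sin²(Δφ/2) + cos φ₁ · cos φ₂ · sin²(Δλ/2) = 0.223489.
c = 2·atan2(√a, √(1−a)) = 0.98481 rad → d = 6371·c ≈ 6274.22 km ≈ 3387.81 nmi.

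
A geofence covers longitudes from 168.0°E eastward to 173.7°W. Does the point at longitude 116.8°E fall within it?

Band width going east from +168.0° to -173.7°: ((-173.7 − 168.0) mod 360) = 18.3°.
Offset of +116.8° east of the west edge: ((116.8 − 168.0) mod 360) = 308.8°.
308.8° > 18.3° ⇒ outside.

No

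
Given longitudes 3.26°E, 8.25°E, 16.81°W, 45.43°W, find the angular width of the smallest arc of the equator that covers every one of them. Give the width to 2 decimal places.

53.68°

Sort the longitudes: -45.43°, -16.81°, +3.26°, +8.25°.
Eastward gaps between consecutive values (wrapping around): 28.62°, 20.07°, 4.99°, 306.32°.
Largest gap = 306.32° ⇒ minimal covering band is its complement: 360° − 306.32° = 53.68°.
Band runs from -45.43° eastward to +8.25°.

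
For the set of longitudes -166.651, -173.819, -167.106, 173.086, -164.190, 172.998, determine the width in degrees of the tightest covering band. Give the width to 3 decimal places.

Sort the longitudes: -173.819°, -167.106°, -166.651°, -164.190°, +172.998°, +173.086°.
Eastward gaps between consecutive values (wrapping around): 6.713°, 0.455°, 2.461°, 337.188°, 0.088°, 13.095°.
Largest gap = 337.188° ⇒ minimal covering band is its complement: 360° − 337.188° = 22.812°.
Band runs from +172.998° eastward to -164.190°, crossing the antimeridian.

22.812°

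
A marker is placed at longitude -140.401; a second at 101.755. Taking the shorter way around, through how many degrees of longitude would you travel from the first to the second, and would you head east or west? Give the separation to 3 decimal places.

117.844° west

Raw difference: 101.755 − -140.401 = 242.156°.
Normalise into (−180°, 180°]: 242.156° − 360° = -117.844°.
Negative ⇒ the second point lies to the west; separation 117.844°.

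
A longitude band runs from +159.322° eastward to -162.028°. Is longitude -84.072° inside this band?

Band width going east from +159.322° to -162.028°: ((-162.028 − 159.322) mod 360) = 38.650°.
Offset of -84.072° east of the west edge: ((-84.072 − 159.322) mod 360) = 116.606°.
116.606° > 38.650° ⇒ outside.

No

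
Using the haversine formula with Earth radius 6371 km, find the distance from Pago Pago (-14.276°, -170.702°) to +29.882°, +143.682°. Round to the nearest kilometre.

6927 km

Δλ = 143.682 − -170.702 = 314.384°; wrapped into (−180°, 180°]: -45.616°.
Δφ = 29.882 − -14.276 = 44.158°.
a = sin²(Δφ/2) + cos φ₁ · cos φ₂ · sin²(Δλ/2) = 0.267556.
c = 2·atan2(√a, √(1−a)) = 1.08729 rad → d = 6371·c ≈ 6927.12 km.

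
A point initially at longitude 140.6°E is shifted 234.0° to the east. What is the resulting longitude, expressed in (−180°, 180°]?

14.6°E

Start at +140.6°; shift +234.0° → +374.6°.
+374.6° lies outside (−180°, 180°]; subtract 360° → +14.6°.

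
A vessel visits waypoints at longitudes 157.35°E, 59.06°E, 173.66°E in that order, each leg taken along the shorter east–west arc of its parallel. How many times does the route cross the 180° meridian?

0

Leg 1: +157.35° → +59.06°, shortest Δλ = -98.29° (west) — does not cross 180°.
Leg 2: +59.06° → +173.66°, shortest Δλ = 114.6° (east) — does not cross 180°.
Total crossings: 0.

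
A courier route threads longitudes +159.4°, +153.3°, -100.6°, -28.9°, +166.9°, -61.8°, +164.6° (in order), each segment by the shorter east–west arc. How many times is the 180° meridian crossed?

Leg 1: +159.4° → +153.3°, shortest Δλ = -6.1° (west) — does not cross 180°.
Leg 2: +153.3° → -100.6°, shortest Δλ = 106.1° (east) — crosses 180°.
Leg 3: -100.6° → -28.9°, shortest Δλ = 71.7° (east) — does not cross 180°.
Leg 4: -28.9° → +166.9°, shortest Δλ = -164.2° (west) — crosses 180°.
Leg 5: +166.9° → -61.8°, shortest Δλ = 131.3° (east) — crosses 180°.
Leg 6: -61.8° → +164.6°, shortest Δλ = -133.6° (west) — crosses 180°.
Total crossings: 4.

4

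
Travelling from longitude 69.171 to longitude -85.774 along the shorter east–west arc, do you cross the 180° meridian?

Signed shortest Δλ = ((-85.774 − 69.171 + 180) mod 360) − 180 = -154.945°.
Going west by 154.945° from +69.171° reaches -85.774° without touching 180°.

No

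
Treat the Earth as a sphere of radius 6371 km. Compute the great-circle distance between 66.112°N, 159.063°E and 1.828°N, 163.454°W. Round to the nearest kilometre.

Δλ = -163.454 − 159.063 = -322.517°; wrapped into (−180°, 180°]: 37.483°.
Δφ = 1.828 − 66.112 = -64.284°.
a = sin²(Δφ/2) + cos φ₁ · cos φ₂ · sin²(Δλ/2) = 0.324828.
c = 2·atan2(√a, √(1−a)) = 1.21286 rad → d = 6371·c ≈ 7727.11 km.

7727 km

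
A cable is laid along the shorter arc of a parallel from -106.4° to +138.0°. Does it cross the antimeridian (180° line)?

Naïve |138.0 − -106.4| = 244.4° > 180°, so the shorter arc goes the other way round — across 180°.
Signed shortest Δλ = ((138.0 − -106.4 + 180) mod 360) − 180 = -115.6°.
Going west by 115.6° from -106.4° passes through 180° before reaching +138.0°.

Yes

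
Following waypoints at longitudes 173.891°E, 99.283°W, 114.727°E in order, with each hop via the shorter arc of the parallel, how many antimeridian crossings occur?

2

Leg 1: +173.891° → -99.283°, shortest Δλ = 86.826° (east) — crosses 180°.
Leg 2: -99.283° → +114.727°, shortest Δλ = -145.99° (west) — crosses 180°.
Total crossings: 2.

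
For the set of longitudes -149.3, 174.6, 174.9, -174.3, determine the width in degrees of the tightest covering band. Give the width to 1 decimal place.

Sort the longitudes: -174.3°, -149.3°, +174.6°, +174.9°.
Eastward gaps between consecutive values (wrapping around): 25.0°, 323.9°, 0.3°, 10.8°.
Largest gap = 323.9° ⇒ minimal covering band is its complement: 360° − 323.9° = 36.1°.
Band runs from +174.6° eastward to -149.3°, crossing the antimeridian.

36.1°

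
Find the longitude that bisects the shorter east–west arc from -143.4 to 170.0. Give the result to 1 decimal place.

-166.7°

Signed shortest Δλ from -143.4° to +170.0° is -46.6°.
Midpoint longitude = -143.4° + (-46.6°)/2 = -143.4° − 23.3° = -166.7°.
(The naïve average (-143.4 + +170.0)/2 = 13.3° is on the wrong side of the globe.)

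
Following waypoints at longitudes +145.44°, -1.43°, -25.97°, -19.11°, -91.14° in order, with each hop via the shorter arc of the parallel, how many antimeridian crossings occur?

0

Leg 1: +145.44° → -1.43°, shortest Δλ = -146.87° (west) — does not cross 180°.
Leg 2: -1.43° → -25.97°, shortest Δλ = -24.54° (west) — does not cross 180°.
Leg 3: -25.97° → -19.11°, shortest Δλ = 6.86° (east) — does not cross 180°.
Leg 4: -19.11° → -91.14°, shortest Δλ = -72.03° (west) — does not cross 180°.
Total crossings: 0.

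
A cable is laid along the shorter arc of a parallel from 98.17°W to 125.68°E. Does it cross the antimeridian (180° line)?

Naïve |125.68 − -98.17| = 223.85° > 180°, so the shorter arc goes the other way round — across 180°.
Signed shortest Δλ = ((125.68 − -98.17 + 180) mod 360) − 180 = -136.15°.
Going west by 136.15° from -98.17° passes through 180° before reaching +125.68°.

Yes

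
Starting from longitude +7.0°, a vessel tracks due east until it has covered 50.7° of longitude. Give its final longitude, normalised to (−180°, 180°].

+57.7°

Start at +7.0°; shift +50.7° → +57.7°.
+57.7° already lies in (−180°, 180°].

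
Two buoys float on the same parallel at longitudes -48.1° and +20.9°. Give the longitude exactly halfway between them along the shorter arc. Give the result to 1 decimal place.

Signed shortest Δλ from -48.1° to +20.9° is +69.0°.
Midpoint longitude = -48.1° + (+69.0°)/2 = -48.1° + 34.5° = -13.6°.

-13.6°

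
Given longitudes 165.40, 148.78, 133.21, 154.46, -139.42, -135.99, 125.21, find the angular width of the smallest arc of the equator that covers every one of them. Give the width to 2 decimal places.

Sort the longitudes: -139.42°, -135.99°, +125.21°, +133.21°, +148.78°, +154.46°, +165.40°.
Eastward gaps between consecutive values (wrapping around): 3.43°, 261.20°, 8.00°, 15.57°, 5.68°, 10.94°, 55.18°.
Largest gap = 261.20° ⇒ minimal covering band is its complement: 360° − 261.20° = 98.80°.
Band runs from +125.21° eastward to -135.99°, crossing the antimeridian.

98.80°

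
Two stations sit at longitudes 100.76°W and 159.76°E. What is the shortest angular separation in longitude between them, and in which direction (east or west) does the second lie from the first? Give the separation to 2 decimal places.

Raw difference: 159.76 − -100.76 = 260.52°.
Normalise into (−180°, 180°]: 260.52° − 360° = -99.48°.
Negative ⇒ the second point lies to the west; separation 99.48°.

99.48° west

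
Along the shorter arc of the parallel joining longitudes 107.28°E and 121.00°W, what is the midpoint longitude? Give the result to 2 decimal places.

173.14°E

Signed shortest Δλ from +107.28° to -121.00° is +131.72°.
Midpoint longitude = +107.28° + (+131.72°)/2 = +107.28° + 65.86° = +173.14°.
(The naïve average (+107.28 + -121.00)/2 = -6.86° is on the wrong side of the globe.)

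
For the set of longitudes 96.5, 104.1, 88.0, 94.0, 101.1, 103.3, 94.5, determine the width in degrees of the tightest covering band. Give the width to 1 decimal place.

Sort the longitudes: +88.0°, +94.0°, +94.5°, +96.5°, +101.1°, +103.3°, +104.1°.
Eastward gaps between consecutive values (wrapping around): 6.0°, 0.5°, 2.0°, 4.6°, 2.2°, 0.8°, 343.9°.
Largest gap = 343.9° ⇒ minimal covering band is its complement: 360° − 343.9° = 16.1°.
Band runs from +88.0° eastward to +104.1°.

16.1°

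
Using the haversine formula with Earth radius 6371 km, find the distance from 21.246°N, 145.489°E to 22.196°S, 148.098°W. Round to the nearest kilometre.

8670 km

Δλ = -148.098 − 145.489 = -293.587°; wrapped into (−180°, 180°]: 66.413°.
Δφ = -22.196 − 21.246 = -43.442°.
a = sin²(Δφ/2) + cos φ₁ · cos φ₂ · sin²(Δλ/2) = 0.395794.
c = 2·atan2(√a, √(1−a)) = 1.36084 rad → d = 6371·c ≈ 8669.94 km.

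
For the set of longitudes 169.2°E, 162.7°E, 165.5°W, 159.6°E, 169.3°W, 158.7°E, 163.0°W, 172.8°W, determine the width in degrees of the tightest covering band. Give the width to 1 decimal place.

38.3°

Sort the longitudes: -172.8°, -169.3°, -165.5°, -163.0°, +158.7°, +159.6°, +162.7°, +169.2°.
Eastward gaps between consecutive values (wrapping around): 3.5°, 3.8°, 2.5°, 321.7°, 0.9°, 3.1°, 6.5°, 18.0°.
Largest gap = 321.7° ⇒ minimal covering band is its complement: 360° − 321.7° = 38.3°.
Band runs from +158.7° eastward to -163.0°, crossing the antimeridian.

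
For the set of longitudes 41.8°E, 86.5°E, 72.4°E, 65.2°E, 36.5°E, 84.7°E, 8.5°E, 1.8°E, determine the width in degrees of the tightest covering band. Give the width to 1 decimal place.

84.7°

Sort the longitudes: +1.8°, +8.5°, +36.5°, +41.8°, +65.2°, +72.4°, +84.7°, +86.5°.
Eastward gaps between consecutive values (wrapping around): 6.7°, 28.0°, 5.3°, 23.4°, 7.2°, 12.3°, 1.8°, 275.3°.
Largest gap = 275.3° ⇒ minimal covering band is its complement: 360° − 275.3° = 84.7°.
Band runs from +1.8° eastward to +86.5°.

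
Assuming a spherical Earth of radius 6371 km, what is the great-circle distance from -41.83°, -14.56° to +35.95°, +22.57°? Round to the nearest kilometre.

Δλ = 22.57 − -14.56 = 37.13°.
Δφ = 35.95 − -41.83 = 77.78°.
a = sin²(Δφ/2) + cos φ₁ · cos φ₂ · sin²(Δλ/2) = 0.455311.
c = 2·atan2(√a, √(1−a)) = 1.48130 rad → d = 6371·c ≈ 9437.36 km.

9437 km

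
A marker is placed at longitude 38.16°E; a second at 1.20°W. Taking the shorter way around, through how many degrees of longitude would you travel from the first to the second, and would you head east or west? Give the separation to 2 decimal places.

39.36° west

Raw difference: -1.20 − 38.16 = -39.36°.
Normalise into (−180°, 180°]: -39.36° stays -39.36°.
Negative ⇒ the second point lies to the west; separation 39.36°.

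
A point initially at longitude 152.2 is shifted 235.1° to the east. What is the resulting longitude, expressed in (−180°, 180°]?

Start at +152.2°; shift +235.1° → +387.3°.
+387.3° lies outside (−180°, 180°]; subtract 360° → +27.3°.

+27.3°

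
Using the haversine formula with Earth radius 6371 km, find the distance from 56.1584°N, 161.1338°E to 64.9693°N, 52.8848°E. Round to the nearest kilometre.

Δλ = 52.8848 − 161.1338 = -108.2490°.
Δφ = 64.9693 − 56.1584 = 8.8109°.
a = sin²(Δφ/2) + cos φ₁ · cos φ₂ · sin²(Δλ/2) = 0.160606.
c = 2·atan2(√a, √(1−a)) = 0.82469 rad → d = 6371·c ≈ 5254.07 km.

5254 km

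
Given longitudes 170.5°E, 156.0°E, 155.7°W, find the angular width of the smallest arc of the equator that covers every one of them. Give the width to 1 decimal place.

48.3°

Sort the longitudes: -155.7°, +156.0°, +170.5°.
Eastward gaps between consecutive values (wrapping around): 311.7°, 14.5°, 33.8°.
Largest gap = 311.7° ⇒ minimal covering band is its complement: 360° − 311.7° = 48.3°.
Band runs from +156.0° eastward to -155.7°, crossing the antimeridian.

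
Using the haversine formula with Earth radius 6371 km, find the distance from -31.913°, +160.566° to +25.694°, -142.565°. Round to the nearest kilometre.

Δλ = -142.565 − 160.566 = -303.131°; wrapped into (−180°, 180°]: 56.869°.
Δφ = 25.694 − -31.913 = 57.607°.
a = sin²(Δφ/2) + cos φ₁ · cos φ₂ · sin²(Δλ/2) = 0.405563.
c = 2·atan2(√a, √(1−a)) = 1.38078 rad → d = 6371·c ≈ 8796.95 km.

8797 km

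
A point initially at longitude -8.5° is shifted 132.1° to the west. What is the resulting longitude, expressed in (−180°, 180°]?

Start at -8.5°; shift −132.1° → -140.6°.
-140.6° already lies in (−180°, 180°].

-140.6°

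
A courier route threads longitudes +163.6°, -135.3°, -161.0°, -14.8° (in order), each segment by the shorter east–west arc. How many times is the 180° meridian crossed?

Leg 1: +163.6° → -135.3°, shortest Δλ = 61.1° (east) — crosses 180°.
Leg 2: -135.3° → -161.0°, shortest Δλ = -25.7° (west) — does not cross 180°.
Leg 3: -161.0° → -14.8°, shortest Δλ = 146.2° (east) — does not cross 180°.
Total crossings: 1.

1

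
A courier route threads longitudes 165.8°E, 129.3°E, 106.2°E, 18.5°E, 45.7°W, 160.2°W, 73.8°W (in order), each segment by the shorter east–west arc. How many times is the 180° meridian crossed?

Leg 1: +165.8° → +129.3°, shortest Δλ = -36.5° (west) — does not cross 180°.
Leg 2: +129.3° → +106.2°, shortest Δλ = -23.1° (west) — does not cross 180°.
Leg 3: +106.2° → +18.5°, shortest Δλ = -87.7° (west) — does not cross 180°.
Leg 4: +18.5° → -45.7°, shortest Δλ = -64.2° (west) — does not cross 180°.
Leg 5: -45.7° → -160.2°, shortest Δλ = -114.5° (west) — does not cross 180°.
Leg 6: -160.2° → -73.8°, shortest Δλ = 86.4° (east) — does not cross 180°.
Total crossings: 0.

0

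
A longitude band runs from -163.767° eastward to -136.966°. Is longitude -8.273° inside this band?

Band width going east from -163.767° to -136.966°: ((-136.966 − -163.767) mod 360) = 26.801°.
Offset of -8.273° east of the west edge: ((-8.273 − -163.767) mod 360) = 155.494°.
155.494° > 26.801° ⇒ outside.

No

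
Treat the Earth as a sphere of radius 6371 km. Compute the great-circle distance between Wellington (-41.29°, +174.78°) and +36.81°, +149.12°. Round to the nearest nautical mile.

4897 nmi

Δλ = 149.12 − 174.78 = -25.66°.
Δφ = 36.81 − -41.29 = 78.10°.
a = sin²(Δφ/2) + cos φ₁ · cos φ₂ · sin²(Δλ/2) = 0.426562.
c = 2·atan2(√a, √(1−a)) = 1.42339 rad → d = 6371·c ≈ 9068.39 km ≈ 4896.54 nmi.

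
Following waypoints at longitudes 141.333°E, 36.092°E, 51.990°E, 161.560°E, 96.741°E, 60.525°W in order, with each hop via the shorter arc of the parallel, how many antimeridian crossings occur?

Leg 1: +141.333° → +36.092°, shortest Δλ = -105.241° (west) — does not cross 180°.
Leg 2: +36.092° → +51.990°, shortest Δλ = 15.898° (east) — does not cross 180°.
Leg 3: +51.990° → +161.560°, shortest Δλ = 109.57° (east) — does not cross 180°.
Leg 4: +161.560° → +96.741°, shortest Δλ = -64.819° (west) — does not cross 180°.
Leg 5: +96.741° → -60.525°, shortest Δλ = -157.266° (west) — does not cross 180°.
Total crossings: 0.

0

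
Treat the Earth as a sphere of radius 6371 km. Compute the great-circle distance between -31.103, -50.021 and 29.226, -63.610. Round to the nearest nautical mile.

3704 nmi

Δλ = -63.610 − -50.021 = -13.589°.
Δφ = 29.226 − -31.103 = 60.329°.
a = sin²(Δφ/2) + cos φ₁ · cos φ₂ · sin²(Δλ/2) = 0.262950.
c = 2·atan2(√a, √(1−a)) = 1.07685 rad → d = 6371·c ≈ 6860.64 km ≈ 3704.45 nmi.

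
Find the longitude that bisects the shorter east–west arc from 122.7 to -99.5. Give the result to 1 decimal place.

Signed shortest Δλ from +122.7° to -99.5° is +137.8°.
Midpoint longitude = +122.7° + (+137.8°)/2 = +122.7° + 68.9° = +191.6°.
Normalise into (−180°, 180°]: -168.4°.
(The naïve average (+122.7 + -99.5)/2 = 11.6° is on the wrong side of the globe.)

-168.4°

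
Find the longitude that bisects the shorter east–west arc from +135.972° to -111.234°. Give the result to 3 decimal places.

Signed shortest Δλ from +135.972° to -111.234° is +112.794°.
Midpoint longitude = +135.972° + (+112.794°)/2 = +135.972° + 56.397° = +192.369°.
Normalise into (−180°, 180°]: -167.631°.
(The naïve average (+135.972 + -111.234)/2 = 12.369° is on the wrong side of the globe.)

-167.631°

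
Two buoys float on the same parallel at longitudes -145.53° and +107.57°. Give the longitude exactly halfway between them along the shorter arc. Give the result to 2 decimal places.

+161.02°

Signed shortest Δλ from -145.53° to +107.57° is -106.90°.
Midpoint longitude = -145.53° + (-106.90°)/2 = -145.53° − 53.45° = -198.98°.
Normalise into (−180°, 180°]: +161.02°.
(The naïve average (-145.53 + +107.57)/2 = -18.98° is on the wrong side of the globe.)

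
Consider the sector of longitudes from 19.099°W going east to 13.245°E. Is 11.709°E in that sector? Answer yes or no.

Yes

Band width going east from -19.099° to +13.245°: ((13.245 − -19.099) mod 360) = 32.344°.
Offset of +11.709° east of the west edge: ((11.709 − -19.099) mod 360) = 30.808°.
30.808° ≤ 32.344° ⇒ inside.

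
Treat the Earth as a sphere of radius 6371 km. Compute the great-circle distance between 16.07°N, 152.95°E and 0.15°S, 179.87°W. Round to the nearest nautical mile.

Δλ = -179.87 − 152.95 = -332.82°; wrapped into (−180°, 180°]: 27.18°.
Δφ = -0.15 − 16.07 = -16.22°.
a = sin²(Δφ/2) + cos φ₁ · cos φ₂ · sin²(Δλ/2) = 0.072956.
c = 2·atan2(√a, √(1−a)) = 0.54700 rad → d = 6371·c ≈ 3484.95 km ≈ 1881.72 nmi.

1882 nmi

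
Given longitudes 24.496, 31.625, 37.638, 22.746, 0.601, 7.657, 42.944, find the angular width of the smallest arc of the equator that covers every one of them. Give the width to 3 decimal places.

Sort the longitudes: +0.601°, +7.657°, +22.746°, +24.496°, +31.625°, +37.638°, +42.944°.
Eastward gaps between consecutive values (wrapping around): 7.056°, 15.089°, 1.750°, 7.129°, 6.013°, 5.306°, 317.657°.
Largest gap = 317.657° ⇒ minimal covering band is its complement: 360° − 317.657° = 42.343°.
Band runs from +0.601° eastward to +42.944°.

42.343°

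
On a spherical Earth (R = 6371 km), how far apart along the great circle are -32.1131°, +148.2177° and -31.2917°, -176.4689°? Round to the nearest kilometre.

Δλ = -176.4689 − 148.2177 = -324.6866°; wrapped into (−180°, 180°]: 35.3134°.
Δφ = -31.2917 − -32.1131 = 0.8214°.
a = sin²(Δφ/2) + cos φ₁ · cos φ₂ · sin²(Δλ/2) = 0.066639.
c = 2·atan2(√a, √(1−a)) = 0.52220 rad → d = 6371·c ≈ 3326.97 km.

3327 km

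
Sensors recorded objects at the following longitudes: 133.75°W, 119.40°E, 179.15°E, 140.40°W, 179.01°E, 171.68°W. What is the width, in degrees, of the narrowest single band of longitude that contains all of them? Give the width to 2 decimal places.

106.85°

Sort the longitudes: -171.68°, -140.40°, -133.75°, +119.40°, +179.01°, +179.15°.
Eastward gaps between consecutive values (wrapping around): 31.28°, 6.65°, 253.15°, 59.61°, 0.14°, 9.17°.
Largest gap = 253.15° ⇒ minimal covering band is its complement: 360° − 253.15° = 106.85°.
Band runs from +119.40° eastward to -133.75°, crossing the antimeridian.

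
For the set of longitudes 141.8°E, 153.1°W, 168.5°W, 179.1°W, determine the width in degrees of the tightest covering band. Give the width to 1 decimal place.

Sort the longitudes: -179.1°, -168.5°, -153.1°, +141.8°.
Eastward gaps between consecutive values (wrapping around): 10.6°, 15.4°, 294.9°, 39.1°.
Largest gap = 294.9° ⇒ minimal covering band is its complement: 360° − 294.9° = 65.1°.
Band runs from +141.8° eastward to -153.1°, crossing the antimeridian.

65.1°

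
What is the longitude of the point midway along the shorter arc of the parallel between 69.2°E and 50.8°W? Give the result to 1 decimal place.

Signed shortest Δλ from +69.2° to -50.8° is -120.0°.
Midpoint longitude = +69.2° + (-120.0°)/2 = +69.2° − 60.0° = +9.2°.

9.2°E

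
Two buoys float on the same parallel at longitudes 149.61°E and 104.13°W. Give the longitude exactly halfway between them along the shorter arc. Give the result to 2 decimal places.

Signed shortest Δλ from +149.61° to -104.13° is +106.26°.
Midpoint longitude = +149.61° + (+106.26°)/2 = +149.61° + 53.13° = +202.74°.
Normalise into (−180°, 180°]: -157.26°.
(The naïve average (+149.61 + -104.13)/2 = 22.74° is on the wrong side of the globe.)

157.26°W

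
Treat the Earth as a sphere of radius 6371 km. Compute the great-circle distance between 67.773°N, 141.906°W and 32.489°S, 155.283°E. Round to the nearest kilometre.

Δλ = 155.283 − -141.906 = 297.189°; wrapped into (−180°, 180°]: -62.811°.
Δφ = -32.489 − 67.773 = -100.262°.
a = sin²(Δφ/2) + cos φ₁ · cos φ₂ · sin²(Δλ/2) = 0.675715.
c = 2·atan2(√a, √(1−a)) = 1.92989 rad → d = 6371·c ≈ 12295.36 km.

12295 km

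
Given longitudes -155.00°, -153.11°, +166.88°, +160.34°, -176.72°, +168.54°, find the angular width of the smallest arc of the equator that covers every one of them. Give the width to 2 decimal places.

46.55°

Sort the longitudes: -176.72°, -155.00°, -153.11°, +160.34°, +166.88°, +168.54°.
Eastward gaps between consecutive values (wrapping around): 21.72°, 1.89°, 313.45°, 6.54°, 1.66°, 14.74°.
Largest gap = 313.45° ⇒ minimal covering band is its complement: 360° − 313.45° = 46.55°.
Band runs from +160.34° eastward to -153.11°, crossing the antimeridian.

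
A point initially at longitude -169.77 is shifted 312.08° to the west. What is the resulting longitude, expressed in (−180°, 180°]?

Start at -169.77°; shift −312.08° → -481.85°.
-481.85° lies outside (−180°, 180°]; add 360° → -121.85°.

-121.85°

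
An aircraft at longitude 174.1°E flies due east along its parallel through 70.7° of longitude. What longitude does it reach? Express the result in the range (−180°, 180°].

115.2°W

Start at +174.1°; shift +70.7° → +244.8°.
+244.8° lies outside (−180°, 180°]; subtract 360° → -115.2°.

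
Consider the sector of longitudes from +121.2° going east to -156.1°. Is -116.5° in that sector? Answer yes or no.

No

Band width going east from +121.2° to -156.1°: ((-156.1 − 121.2) mod 360) = 82.7°.
Offset of -116.5° east of the west edge: ((-116.5 − 121.2) mod 360) = 122.3°.
122.3° > 82.7° ⇒ outside.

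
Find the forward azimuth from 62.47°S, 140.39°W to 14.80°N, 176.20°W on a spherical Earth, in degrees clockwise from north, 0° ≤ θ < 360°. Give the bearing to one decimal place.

325.2°

Δλ = -176.20 − -140.39 = -35.81°.
θ = atan2( sin Δλ · cos φ₂ , cos φ₁ · sin φ₂ − sin φ₁ · cos φ₂ · cos Δλ )
  = atan2(-0.56569, 0.81335) = -34.819° → normalised to [0°, 360°): 325.181°.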